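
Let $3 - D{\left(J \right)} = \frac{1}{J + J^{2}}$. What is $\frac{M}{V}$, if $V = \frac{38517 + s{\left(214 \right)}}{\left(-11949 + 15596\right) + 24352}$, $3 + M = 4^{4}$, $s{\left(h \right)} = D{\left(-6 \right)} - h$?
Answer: $\frac{3483810}{18839} \approx 184.93$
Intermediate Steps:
$D{\left(J \right)} = 3 - \frac{1}{J + J^{2}}$
$s{\left(h \right)} = \frac{89}{30} - h$ ($s{\left(h \right)} = \frac{-1 + 3 \left(-6\right) + 3 \left(-6\right)^{2}}{\left(-6\right) \left(1 - 6\right)} - h = - \frac{-1 - 18 + 3 \cdot 36}{6 \left(-5\right)} - h = \left(- \frac{1}{6}\right) \left(- \frac{1}{5}\right) \left(-1 - 18 + 108\right) - h = \left(- \frac{1}{6}\right) \left(- \frac{1}{5}\right) 89 - h = \frac{89}{30} - h$)
$M = 253$ ($M = -3 + 4^{4} = -3 + 256 = 253$)
$V = \frac{18839}{13770}$ ($V = \frac{38517 + \left(\frac{89}{30} - 214\right)}{\left(-11949 + 15596\right) + 24352} = \frac{38517 + \left(\frac{89}{30} - 214\right)}{3647 + 24352} = \frac{38517 - \frac{6331}{30}}{27999} = \frac{1149179}{30} \cdot \frac{1}{27999} = \frac{18839}{13770} \approx 1.3681$)
$\frac{M}{V} = \frac{253}{\frac{18839}{13770}} = 253 \cdot \frac{13770}{18839} = \frac{3483810}{18839}$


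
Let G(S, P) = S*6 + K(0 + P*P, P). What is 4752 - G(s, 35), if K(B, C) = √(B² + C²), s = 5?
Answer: 4722 - 35*√1226 ≈ 3496.5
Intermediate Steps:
G(S, P) = √(P² + P⁴) + 6*S (G(S, P) = S*6 + √((0 + P*P)² + P²) = 6*S + √((0 + P²)² + P²) = 6*S + √((P²)² + P²) = 6*S + √(P⁴ + P²) = 6*S + √(P² + P⁴) = √(P² + P⁴) + 6*S)
4752 - G(s, 35) = 4752 - (√(35² + 35⁴) + 6*5) = 4752 - (√(1225 + 1500625) + 30) = 4752 - (√1501850 + 30) = 4752 - (35*√1226 + 30) = 4752 - (30 + 35*√1226) = 4752 + (-30 - 35*√1226) = 4722 - 35*√1226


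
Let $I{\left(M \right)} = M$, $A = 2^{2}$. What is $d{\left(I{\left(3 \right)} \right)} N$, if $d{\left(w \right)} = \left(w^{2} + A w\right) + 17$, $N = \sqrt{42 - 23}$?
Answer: $38 \sqrt{19} \approx 165.64$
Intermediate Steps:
$A = 4$
$N = \sqrt{19} \approx 4.3589$
$d{\left(w \right)} = 17 + w^{2} + 4 w$ ($d{\left(w \right)} = \left(w^{2} + 4 w\right) + 17 = 17 + w^{2} + 4 w$)
$d{\left(I{\left(3 \right)} \right)} N = \left(17 + 3^{2} + 4 \cdot 3\right) \sqrt{19} = \left(17 + 9 + 12\right) \sqrt{19} = 38 \sqrt{19}$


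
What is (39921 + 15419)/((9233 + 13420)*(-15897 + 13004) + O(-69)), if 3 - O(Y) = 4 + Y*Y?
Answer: -55340/65539891 ≈ -0.00084437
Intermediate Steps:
O(Y) = -1 - Y² (O(Y) = 3 - (4 + Y*Y) = 3 - (4 + Y²) = 3 + (-4 - Y²) = -1 - Y²)
(39921 + 15419)/((9233 + 13420)*(-15897 + 13004) + O(-69)) = (39921 + 15419)/((9233 + 13420)*(-15897 + 13004) + (-1 - 1*(-69)²)) = 55340/(22653*(-2893) + (-1 - 1*4761)) = 55340/(-65535129 + (-1 - 4761)) = 55340/(-65535129 - 4762) = 55340/(-65539891) = 55340*(-1/65539891) = -55340/65539891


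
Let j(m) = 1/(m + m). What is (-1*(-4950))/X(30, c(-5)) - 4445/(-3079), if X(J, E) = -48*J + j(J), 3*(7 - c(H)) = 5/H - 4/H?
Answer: -530419445/266022521 ≈ -1.9939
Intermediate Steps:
j(m) = 1/(2*m)
c(H) = 7 - 1/(3*H) (c(H) = 7 - (5/H - 4/H)/3 = 7 - 1/(3*H))
X(J, E) = 1/(2*J) - 48*J (X(J, E) = -48*J + 1/(2*J) = 1/(2*J) - 48*J)
(-1*(-4950))/X(30, c(-5)) - 4445/(-3079) = (-1*(-4950))/((½)/30 - 48*30) - 4445/(-3079) = 4950/((½)*(1/30) - 1440) - 4445*(-1/3079) = 4950/(1/60 - 1440) + 4445/3079 = 4950/(-86399/60) + 4445/3079 = 4950*(-60/86399) + 4445/3079 = -297000/86399 + 4445/3079 = -530419445/266022521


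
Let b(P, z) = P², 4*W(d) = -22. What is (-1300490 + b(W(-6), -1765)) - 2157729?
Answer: -13832755/4 ≈ -3.4582e+6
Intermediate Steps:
W(d) = -11/2 (W(d) = (¼)*(-22) = -11/2)
(-1300490 + b(W(-6), -1765)) - 2157729 = (-1300490 + (-11/2)²) - 2157729 = (-1300490 + 121/4) - 2157729 = -5201839/4 - 2157729 = -13832755/4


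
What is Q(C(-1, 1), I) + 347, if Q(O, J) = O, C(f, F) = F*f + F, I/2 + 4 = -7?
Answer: 347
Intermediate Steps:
I = -22 (I = -8 + 2*(-7) = -8 - 14 = -22)
C(f, F) = F + F*f
Q(C(-1, 1), I) + 347 = 1*(1 - 1) + 347 = 1*0 + 347 = 0 + 347 = 347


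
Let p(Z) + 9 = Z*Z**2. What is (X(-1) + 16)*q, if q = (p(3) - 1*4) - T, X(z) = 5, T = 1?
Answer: 273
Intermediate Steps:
p(Z) = -9 + Z**3 (p(Z) = -9 + Z*Z**2 = -9 + Z**3)
q = 13 (q = ((-9 + 3**3) - 1*4) - 1*1 = ((-9 + 27) - 4) - 1 = (18 - 4) - 1 = 14 - 1 = 13)
(X(-1) + 16)*q = (5 + 16)*13 = 21*13 = 273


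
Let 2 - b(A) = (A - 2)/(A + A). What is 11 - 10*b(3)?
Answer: -22/3 ≈ -7.3333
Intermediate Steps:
b(A) = 2 - (-2 + A)/(2*A) (b(A) = 2 - (A - 2)/(A + A) = 2 - (-2 + A)/(2*A))
11 - 10*b(3) = 11 - 10*(3/2 + 1/3) = 11 - 10*(3/2 + ⅓) = 11 - 10*11/6 = 11 - 55/3 = -22/3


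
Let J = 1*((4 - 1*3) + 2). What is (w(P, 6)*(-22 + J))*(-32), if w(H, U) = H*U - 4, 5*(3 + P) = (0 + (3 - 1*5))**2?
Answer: -52288/5 ≈ -10458.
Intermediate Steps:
P = -11/5 (P = -3 + (0 + (3 - 1*5))**2/5 = -3 + (0 + (3 - 5))**2/5 = -3 + (0 - 2)**2/5 = -3 + (1/5)*(-2)**2 = -3 + (1/5)*4 = -3 + 4/5 = -11/5 ≈ -2.2000)
w(H, U) = -4 + H*U
J = 3 (J = 1*((4 - 3) + 2) = 1*(1 + 2) = 1*3 = 3)
(w(P, 6)*(-22 + J))*(-32) = ((-4 - 11/5*6)*(-22 + 3))*(-32) = ((-4 - 66/5)*(-19))*(-32) = -86/5*(-19)*(-32) = (1634/5)*(-32) = -52288/5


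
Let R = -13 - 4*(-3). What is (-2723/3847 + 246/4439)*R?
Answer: 11141035/17076833 ≈ 0.65241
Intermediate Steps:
R = -1 (R = -13 + 12 = -1)
(-2723/3847 + 246/4439)*R = (-2723/3847 + 246/4439)*(-1) = -11141035/17076833*(-1) = 11141035/17076833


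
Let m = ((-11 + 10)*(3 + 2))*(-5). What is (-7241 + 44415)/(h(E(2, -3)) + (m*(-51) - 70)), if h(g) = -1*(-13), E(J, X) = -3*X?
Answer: -18587/666 ≈ -27.908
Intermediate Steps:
m = 25 (m = -1*5*(-5) = -5*(-5) = 25)
h(g) = 13
(-7241 + 44415)/(h(E(2, -3)) + (m*(-51) - 70)) = (-7241 + 44415)/(13 + (25*(-51) - 70)) = 37174/(13 + (-1275 - 70)) = 37174/(13 - 1345) = 37174/(-1332) = 37174*(-1/1332) = -18587/666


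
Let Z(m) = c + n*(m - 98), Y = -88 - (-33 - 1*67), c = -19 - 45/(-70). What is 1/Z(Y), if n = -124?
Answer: 14/149039 ≈ 9.3935e-5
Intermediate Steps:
c = -257/14 (c = -19 - 45*(-1)/70 = -19 - 1*(-9/14) = -19 + 9/14 = -257/14 ≈ -18.357)
Y = 12 (Y = -88 - (-33 - 67) = -88 - 1*(-100) = -88 + 100 = 12)
Z(m) = 169871/14 - 124*m (Z(m) = -257/14 - 124*(m - 98) = -257/14 - 124*(-98 + m) = -257/14 + (12152 - 124*m) = 169871/14 - 124*m)
1/Z(Y) = 1/(169871/14 - 124*12) = 1/(169871/14 - 1488) = 1/(149039/14) = 14/149039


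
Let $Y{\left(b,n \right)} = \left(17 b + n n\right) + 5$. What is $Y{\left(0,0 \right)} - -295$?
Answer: $300$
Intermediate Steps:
$Y{\left(b,n \right)} = 5 + n^{2} + 17 b$ ($Y{\left(b,n \right)} = \left(17 b + n^{2}\right) + 5 = \left(n^{2} + 17 b\right) + 5 = 5 + n^{2} + 17 b$)
$Y{\left(0,0 \right)} - -295 = \left(5 + 0^{2} + 17 \cdot 0\right) - -295 = \left(5 + 0 + 0\right) + 295 = 5 + 295 = 300$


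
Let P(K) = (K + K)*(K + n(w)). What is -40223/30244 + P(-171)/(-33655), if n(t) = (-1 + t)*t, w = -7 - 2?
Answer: -2191524353/1017861820 ≈ -2.1531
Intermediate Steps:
w = -9
n(t) = t*(-1 + t)
P(K) = 2*K*(90 + K) (P(K) = (K + K)*(K - 9*(-1 - 9)) = (2*K)*(K - 9*(-10)) = (2*K)*(K + 90) = (2*K)*(90 + K) = 2*K*(90 + K))
-40223/30244 + P(-171)/(-33655) = -40223/30244 + (2*(-171)*(90 - 171))/(-33655) = -40223*1/30244 + (2*(-171)*(-81))*(-1/33655) = -40223/30244 + 27702*(-1/33655) = -40223/30244 - 27702/33655 = -2191524353/1017861820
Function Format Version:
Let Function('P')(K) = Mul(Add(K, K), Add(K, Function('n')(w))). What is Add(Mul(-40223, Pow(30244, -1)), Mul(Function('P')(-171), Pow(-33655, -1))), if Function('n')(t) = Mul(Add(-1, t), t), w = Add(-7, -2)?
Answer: Rational(-2191524353, 1017861820) ≈ -2.1531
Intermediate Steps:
w = -9
Function('n')(t) = Mul(t, Add(-1, t))
Function('P')(K) = Mul(2, K, Add(90, K)) (Function('P')(K) = Mul(Add(K, K), Add(K, Mul(-9, Add(-1, -9)))) = Mul(Mul(2, K), Add(K, Mul(-9, -10))) = Mul(Mul(2, K), Add(K, 90)) = Mul(Mul(2, K), Add(90, K)) = Mul(2, K, Add(90, K)))
Add(Mul(-40223, Pow(30244, -1)), Mul(Function('P')(-171), Pow(-33655, -1))) = Add(Mul(-40223, Pow(30244, -1)), Mul(Mul(2, -171, Add(90, -171)), Pow(-33655, -1))) = Add(Mul(-40223, Rational(1, 30244)), Mul(Mul(2, -171, -81), Rational(-1, 33655))) = Add(Rational(-40223, 30244), Mul(27702, Rational(-1, 33655))) = Add(Rational(-40223, 30244), Rational(-27702, 33655)) = Rational(-2191524353, 1017861820)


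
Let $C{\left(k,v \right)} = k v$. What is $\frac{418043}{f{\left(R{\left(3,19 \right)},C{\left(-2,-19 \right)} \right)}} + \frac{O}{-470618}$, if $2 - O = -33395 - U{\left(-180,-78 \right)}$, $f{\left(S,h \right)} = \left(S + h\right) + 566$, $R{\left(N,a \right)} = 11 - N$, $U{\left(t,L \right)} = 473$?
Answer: $\frac{98358916067}{144009108} \approx 683.0$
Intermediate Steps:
$f{\left(S,h \right)} = 566 + S + h$
$O = 33870$ ($O = 2 - \left(-33395 - 473\right) = 2 - -33868 = 2 + 33868 = 33870$)
$\frac{418043}{f{\left(R{\left(3,19 \right)},C{\left(-2,-19 \right)} \right)}} + \frac{O}{-470618} = \frac{418043}{566 + \left(11 - 3\right) - -38} + \frac{33870}{-470618} = \frac{418043}{566 + \left(11 - 3\right) + 38} + 33870 \left(- \frac{1}{470618}\right) = \frac{418043}{566 + 8 + 38} - \frac{16935}{235309} = \frac{418043}{612} - \frac{16935}{235309} = \frac{98358916067}{144009108}$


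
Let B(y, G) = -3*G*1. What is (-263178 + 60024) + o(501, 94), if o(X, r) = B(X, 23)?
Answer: -203223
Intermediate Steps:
B(y, G) = -3*G
o(X, r) = -69 (o(X, r) = -3*23 = -69)
(-263178 + 60024) + o(501, 94) = (-263178 + 60024) - 69 = -203154 - 69 = -203223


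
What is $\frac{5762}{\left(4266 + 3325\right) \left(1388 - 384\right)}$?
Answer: $\frac{2881}{3810682} \approx 0.00075603$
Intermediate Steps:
$\frac{5762}{\left(4266 + 3325\right) \left(1388 - 384\right)} = \frac{5762}{7591 \cdot 1004} = \frac{5762}{7621364} = 5762 \cdot \frac{1}{7621364} = \frac{2881}{3810682}$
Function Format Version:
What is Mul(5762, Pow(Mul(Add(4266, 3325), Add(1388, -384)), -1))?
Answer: Rational(2881, 3810682) ≈ 0.00075603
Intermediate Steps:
Mul(5762, Pow(Mul(Add(4266, 3325), Add(1388, -384)), -1)) = Mul(5762, Pow(Mul(7591, 1004), -1)) = Mul(5762, Pow(7621364, -1)) = Mul(5762, Rational(1, 7621364)) = Rational(2881, 3810682)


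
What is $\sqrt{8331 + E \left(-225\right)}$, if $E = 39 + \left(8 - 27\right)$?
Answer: $\sqrt{3831} \approx 61.895$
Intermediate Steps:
$E = 20$ ($E = 39 + \left(8 - 27\right) = 39 - 19 = 20$)
$\sqrt{8331 + E \left(-225\right)} = \sqrt{8331 + 20 \left(-225\right)} = \sqrt{8331 - 4500} = \sqrt{3831}$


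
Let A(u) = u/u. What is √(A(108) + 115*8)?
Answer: √921 ≈ 30.348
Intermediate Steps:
A(u) = 1
√(A(108) + 115*8) = √(1 + 115*8) = √(1 + 920) = √921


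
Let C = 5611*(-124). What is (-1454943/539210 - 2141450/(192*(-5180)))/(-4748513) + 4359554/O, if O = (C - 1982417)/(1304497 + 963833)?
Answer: -5450707536949457262380057471/1476197640220127341440 ≈ -3.6924e+6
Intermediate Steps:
C = -695764
O = -892727/756110 (O = (-695764 - 1982417)/(1304497 + 963833) = -2678181/2268330 = -2678181*1/2268330 = -892727/756110 ≈ -1.1807)
(-1454943/539210 - 2141450/(192*(-5180)))/(-4748513) + 4359554/O = (-1454943/539210 - 2141450/(192*(-5180)))/(-4748513) + 4359554/(-892727/756110) = (-1454943*1/539210 - 2141450/(-994560))*(-1/4748513) + 4359554*(-756110/892727) = (-207849/77030 - 2141450*(-1/994560))*(-1/4748513) - 3296302374940/892727 = (-207849/77030 + 214145/99456)*(-1/4748513) - 3296302374940/892727 = -2088120397/3830547840*(-1/4748513) - 3296302374940/892727 = 189829127/1653582383214720 - 3296302374940/892727 = -5450707536949457262380057471/1476197640220127341440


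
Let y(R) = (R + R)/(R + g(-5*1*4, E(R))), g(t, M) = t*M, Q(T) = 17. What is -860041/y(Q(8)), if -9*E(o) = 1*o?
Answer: -24941189/18 ≈ -1.3856e+6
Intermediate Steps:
E(o) = -o/9
g(t, M) = M*t
y(R) = 18/29 (y(R) = (R + R)/(R + (-R/9)*(-5*1*4)) = (2*R)/(R + (-R/9)*(-5*4)) = (2*R)/(R - R/9*(-20)) = (2*R)/(R + 20*R/9) = (2*R)/((29*R/9)) = (2*R)*(9/(29*R)) = 18/29)
-860041/y(Q(8)) = -860041/18/29 = -860041*29/18 = -24941189/18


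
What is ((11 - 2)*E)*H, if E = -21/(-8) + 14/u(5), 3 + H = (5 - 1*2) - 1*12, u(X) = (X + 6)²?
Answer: -71631/242 ≈ -296.00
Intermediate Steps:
u(X) = (6 + X)²
H = -12 (H = -3 + ((5 - 1*2) - 1*12) = -3 + ((5 - 2) - 12) = -3 + (3 - 12) = -3 - 9 = -12)
E = 2653/968 (E = -21/(-8) + 14/((6 + 5)²) = -21*(-⅛) + 14/(11²) = 21/8 + 14/121 = 2653/968 ≈ 2.7407)
((11 - 2)*E)*H = ((11 - 2)*(2653/968))*(-12) = (9*(2653/968))*(-12) = (23877/968)*(-12) = -71631/242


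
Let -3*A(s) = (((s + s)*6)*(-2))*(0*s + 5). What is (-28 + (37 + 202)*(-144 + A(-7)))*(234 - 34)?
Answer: -20272800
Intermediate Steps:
A(s) = 40*s (A(s) = -((s + s)*6)*(-2)*(0*s + 5)/3 = -((2*s)*6)*(-2)*(0 + 5)/3 = -(12*s)*(-2)*5/3 = -(-24*s)*5/3 = -(-40)*s = 40*s)
(-28 + (37 + 202)*(-144 + A(-7)))*(234 - 34) = (-28 + (37 + 202)*(-144 + 40*(-7)))*(234 - 34) = (-28 + 239*(-144 - 280))*200 = (-28 + 239*(-424))*200 = (-28 - 101336)*200 = -101364*200 = -20272800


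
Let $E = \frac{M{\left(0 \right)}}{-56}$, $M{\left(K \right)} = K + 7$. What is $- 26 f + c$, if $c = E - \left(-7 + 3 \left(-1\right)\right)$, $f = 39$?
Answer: $- \frac{8033}{8} \approx -1004.1$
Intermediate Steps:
$M{\left(K \right)} = 7 + K$
$E = - \frac{1}{8}$ ($E = \frac{7 + 0}{-56} = 7 \left(- \frac{1}{56}\right) = - \frac{1}{8} \approx -0.125$)
$c = \frac{79}{8}$ ($c = - \frac{1}{8} - \left(-7 + 3 \left(-1\right)\right) = - \frac{1}{8} - \left(-7 - 3\right) = - \frac{1}{8} - -10 = - \frac{1}{8} + 10 = \frac{79}{8} \approx 9.875$)
$- 26 f + c = \left(-26\right) 39 + \frac{79}{8} = -1014 + \frac{79}{8} = - \frac{8033}{8}$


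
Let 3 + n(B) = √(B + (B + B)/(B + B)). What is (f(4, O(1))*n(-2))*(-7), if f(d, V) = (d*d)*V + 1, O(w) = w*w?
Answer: 357 - 119*I ≈ 357.0 - 119.0*I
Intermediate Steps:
O(w) = w²
n(B) = -3 + √(1 + B) (n(B) = -3 + √(B + (B + B)/(B + B)) = -3 + √(B + (2*B)/((2*B))) = -3 + √(B + (2*B)*(1/(2*B))) = -3 + √(B + 1) = -3 + √(1 + B))
f(d, V) = 1 + V*d² (f(d, V) = d²*V + 1 = V*d² + 1 = 1 + V*d²)
(f(4, O(1))*n(-2))*(-7) = ((1 + 1²*4²)*(-3 + √(1 - 2)))*(-7) = ((1 + 1*16)*(-3 + √(-1)))*(-7) = ((1 + 16)*(-3 + I))*(-7) = (17*(-3 + I))*(-7) = (-51 + 17*I)*(-7) = 357 - 119*I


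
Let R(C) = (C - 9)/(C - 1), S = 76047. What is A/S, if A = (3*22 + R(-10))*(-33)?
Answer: -745/25349 ≈ -0.029390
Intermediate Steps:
R(C) = (-9 + C)/(-1 + C)
A = -2235 (A = (3*22 + (-9 - 10)/(-1 - 10))*(-33) = (66 - 19/(-11))*(-33) = (66 - 1/11*(-19))*(-33) = (66 + 19/11)*(-33) = (745/11)*(-33) = -2235)
A/S = -2235/76047 = -2235*1/76047 = -745/25349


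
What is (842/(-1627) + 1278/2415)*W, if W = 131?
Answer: 2003252/1309735 ≈ 1.5295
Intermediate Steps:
(842/(-1627) + 1278/2415)*W = (842/(-1627) + 1278/2415)*131 = (842*(-1/1627) + 1278*(1/2415))*131 = (-842/1627 + 426/805)*131 = (15292/1309735)*131 = 2003252/1309735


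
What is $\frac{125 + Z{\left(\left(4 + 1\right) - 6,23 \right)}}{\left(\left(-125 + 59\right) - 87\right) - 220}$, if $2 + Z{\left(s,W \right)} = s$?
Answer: $- \frac{122}{373} \approx -0.32708$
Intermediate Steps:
$Z{\left(s,W \right)} = -2 + s$
$\frac{125 + Z{\left(\left(4 + 1\right) - 6,23 \right)}}{\left(\left(-125 + 59\right) - 87\right) - 220} = \frac{125 + \left(-2 + \left(\left(4 + 1\right) - 6\right)\right)}{\left(\left(-125 + 59\right) - 87\right) - 220} = \frac{125 + \left(-2 + \left(5 - 6\right)\right)}{\left(-66 - 87\right) - 220} = \frac{125 - 3}{-153 - 220} = \frac{125 - 3}{-373} = 122 \left(- \frac{1}{373}\right) = - \frac{122}{373}$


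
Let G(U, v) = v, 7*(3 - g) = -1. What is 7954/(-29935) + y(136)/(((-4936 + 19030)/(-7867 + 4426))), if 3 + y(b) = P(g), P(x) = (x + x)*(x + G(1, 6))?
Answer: -93472329413/6891096870 ≈ -13.564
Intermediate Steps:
g = 22/7 (g = 3 - ⅐*(-1) = 3 + ⅐ = 22/7 ≈ 3.1429)
P(x) = 2*x*(6 + x) (P(x) = (x + x)*(x + 6) = (2*x)*(6 + x) = 2*x*(6 + x))
y(b) = 2669/49 (y(b) = -3 + 2*(22/7)*(6 + 22/7) = -3 + 2*(22/7)*(64/7) = -3 + 2816/49 = 2669/49)
7954/(-29935) + y(136)/(((-4936 + 19030)/(-7867 + 4426))) = 7954/(-29935) + 2669/(49*(((-4936 + 19030)/(-7867 + 4426)))) = 7954*(-1/29935) + 2669/(49*((14094/(-3441)))) = -7954/29935 + 2669/(49*((14094*(-1/3441)))) = -7954/29935 + 2669/(49*(-4698/1147)) = -7954/29935 + (2669/49)*(-1147/4698) = -7954/29935 - 3061343/230202 = -93472329413/6891096870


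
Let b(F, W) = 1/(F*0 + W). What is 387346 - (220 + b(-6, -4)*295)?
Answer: 1548799/4 ≈ 3.8720e+5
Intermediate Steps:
b(F, W) = 1/W (b(F, W) = 1/(0 + W) = 1/W)
387346 - (220 + b(-6, -4)*295) = 387346 - (220 + 295/(-4)) = 387346 - (220 - ¼*295) = 387346 - (220 - 295/4) = 387346 - 1*585/4 = 387346 - 585/4 = 1548799/4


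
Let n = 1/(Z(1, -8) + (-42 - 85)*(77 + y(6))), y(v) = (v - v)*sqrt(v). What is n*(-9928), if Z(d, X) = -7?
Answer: 4964/4893 ≈ 1.0145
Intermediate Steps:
y(v) = 0 (y(v) = 0*sqrt(v) = 0)
n = -1/9786 (n = 1/(-7 + (-42 - 85)*(77 + 0)) = 1/(-7 - 127*77) = 1/(-7 - 9779) = 1/(-9786) = -1/9786 ≈ -0.00010219)
n*(-9928) = -1/9786*(-9928) = 4964/4893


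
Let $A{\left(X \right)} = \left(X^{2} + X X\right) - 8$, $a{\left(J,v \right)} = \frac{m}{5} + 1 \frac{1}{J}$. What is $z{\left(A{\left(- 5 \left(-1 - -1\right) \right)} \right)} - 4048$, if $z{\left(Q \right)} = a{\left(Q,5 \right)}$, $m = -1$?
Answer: $- \frac{161933}{40} \approx -4048.3$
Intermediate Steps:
$a{\left(J,v \right)} = - \frac{1}{5} + \frac{1}{J}$ ($a{\left(J,v \right)} = - \frac{1}{5} + 1 \frac{1}{J} = \left(-1\right) \frac{1}{5} + \frac{1}{J} = - \frac{1}{5} + \frac{1}{J}$)
$A{\left(X \right)} = -8 + 2 X^{2}$ ($A{\left(X \right)} = \left(X^{2} + X^{2}\right) - 8 = 2 X^{2} - 8 = -8 + 2 X^{2}$)
$z{\left(Q \right)} = \frac{5 - Q}{5 Q}$
$z{\left(A{\left(- 5 \left(-1 - -1\right) \right)} \right)} - 4048 = \frac{5 - \left(-8 + 2 \left(- 5 \left(-1 - -1\right)\right)^{2}\right)}{5 \left(-8 + 2 \left(- 5 \left(-1 - -1\right)\right)^{2}\right)} - 4048 = \frac{5 - \left(-8 + 2 \left(- 5 \left(-1 + 1\right)\right)^{2}\right)}{5 \left(-8 + 2 \left(- 5 \left(-1 + 1\right)\right)^{2}\right)} - 4048 = \frac{5 - \left(-8 + 2 \left(\left(-5\right) 0\right)^{2}\right)}{5 \left(-8 + 2 \left(\left(-5\right) 0\right)^{2}\right)} - 4048 = \frac{5 - \left(-8 + 2 \cdot 0^{2}\right)}{5 \left(-8 + 2 \cdot 0^{2}\right)} - 4048 = \frac{5 - \left(-8 + 2 \cdot 0\right)}{5 \left(-8 + 2 \cdot 0\right)} - 4048 = \frac{5 - \left(-8 + 0\right)}{5 \left(-8 + 0\right)} - 4048 = \frac{5 - -8}{5 \left(-8\right)} - 4048 = \frac{1}{5} \left(- \frac{1}{8}\right) \left(5 + 8\right) - 4048 = \frac{1}{5} \left(- \frac{1}{8}\right) 13 - 4048 = - \frac{13}{40} - 4048 = - \frac{161933}{40}$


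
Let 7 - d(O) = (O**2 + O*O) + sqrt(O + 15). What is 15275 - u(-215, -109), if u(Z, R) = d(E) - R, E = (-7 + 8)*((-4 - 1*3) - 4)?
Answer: 15403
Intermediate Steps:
E = -11 (E = 1*((-4 - 3) - 4) = 1*(-7 - 4) = 1*(-11) = -11)
d(O) = 7 - sqrt(15 + O) - 2*O**2 (d(O) = 7 - ((O**2 + O*O) + sqrt(O + 15)) = 7 - ((O**2 + O**2) + sqrt(15 + O)) = 7 - (2*O**2 + sqrt(15 + O)) = 7 - (sqrt(15 + O) + 2*O**2) = 7 + (-sqrt(15 + O) - 2*O**2) = 7 - sqrt(15 + O) - 2*O**2)
u(Z, R) = -237 - R (u(Z, R) = (7 - sqrt(15 - 11) - 2*(-11)**2) - R = (7 - sqrt(4) - 2*121) - R = (7 - 1*2 - 242) - R = (7 - 2 - 242) - R = -237 - R)
15275 - u(-215, -109) = 15275 - (-237 - 1*(-109)) = 15275 - (-237 + 109) = 15275 - 1*(-128) = 15275 + 128 = 15403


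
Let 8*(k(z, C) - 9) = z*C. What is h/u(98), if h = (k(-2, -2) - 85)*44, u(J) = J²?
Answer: -1661/4802 ≈ -0.34590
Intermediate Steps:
k(z, C) = 9 + C*z/8 (k(z, C) = 9 + (z*C)/8 = 9 + (C*z)/8 = 9 + C*z/8)
h = -3322 (h = ((9 + (⅛)*(-2)*(-2)) - 85)*44 = ((9 + ½) - 85)*44 = (19/2 - 85)*44 = -151/2*44 = -3322)
h/u(98) = -3322/(98²) = -3322/9604 = -3322*1/9604 = -1661/4802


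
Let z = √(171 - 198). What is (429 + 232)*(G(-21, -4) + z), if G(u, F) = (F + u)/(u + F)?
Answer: 661 + 1983*I*√3 ≈ 661.0 + 3434.7*I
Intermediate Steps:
G(u, F) = 1 (G(u, F) = (F + u)/(F + u) = 1)
z = 3*I*√3 (z = √(-27) = 3*I*√3 ≈ 5.1962*I)
(429 + 232)*(G(-21, -4) + z) = (429 + 232)*(1 + 3*I*√3) = 661*(1 + 3*I*√3) = 661 + 1983*I*√3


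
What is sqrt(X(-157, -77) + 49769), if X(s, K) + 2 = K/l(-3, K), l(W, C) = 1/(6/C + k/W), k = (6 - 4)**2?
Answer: sqrt(448881)/3 ≈ 223.33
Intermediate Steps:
k = 4 (k = 2**2 = 4)
l(W, C) = 1/(4/W + 6/C) (l(W, C) = 1/(6/C + 4/W) = 1/(4/W + 6/C))
X(s, K) = 4 - 4*K/3 (X(s, K) = -2 + K/(((1/2)*K*(-3)/(2*K + 3*(-3)))) = -2 + K/(((1/2)*K*(-3)/(2*K - 9))) = -2 + K/(((1/2)*K*(-3)/(-9 + 2*K))) = -2 + K/((-3*K/(2*(-9 + 2*K)))) = -2 + K*(-2*(-9 + 2*K)/(3*K)) = -2 + (6 - 4*K/3) = 4 - 4*K/3)
sqrt(X(-157, -77) + 49769) = sqrt((4 - 4/3*(-77)) + 49769) = sqrt((4 + 308/3) + 49769) = sqrt(320/3 + 49769) = sqrt(149627/3) = sqrt(448881)/3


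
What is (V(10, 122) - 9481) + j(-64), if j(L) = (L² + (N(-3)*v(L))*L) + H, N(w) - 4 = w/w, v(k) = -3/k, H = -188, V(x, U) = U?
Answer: -5466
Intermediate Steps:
N(w) = 5 (N(w) = 4 + w/w = 4 + 1 = 5)
j(L) = -203 + L² (j(L) = (L² + (5*(-3/L))*L) - 188 = (L² + (-15/L)*L) - 188 = (L² - 15) - 188 = (-15 + L²) - 188 = -203 + L²)
(V(10, 122) - 9481) + j(-64) = (122 - 9481) + (-203 + (-64)²) = -9359 + (-203 + 4096) = -9359 + 3893 = -5466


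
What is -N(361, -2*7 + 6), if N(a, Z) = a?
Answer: -361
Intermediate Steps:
-N(361, -2*7 + 6) = -1*361 = -361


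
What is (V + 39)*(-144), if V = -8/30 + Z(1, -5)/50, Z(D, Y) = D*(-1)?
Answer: -139368/25 ≈ -5574.7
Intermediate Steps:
Z(D, Y) = -D
V = -43/150 (V = -8/30 - 1*1/50 = -8*1/30 - 1*1/50 = -4/15 - 1/50 = -43/150 ≈ -0.28667)
(V + 39)*(-144) = (-43/150 + 39)*(-144) = (5807/150)*(-144) = -139368/25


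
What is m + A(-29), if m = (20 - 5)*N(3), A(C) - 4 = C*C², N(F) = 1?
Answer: -24370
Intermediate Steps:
A(C) = 4 + C³ (A(C) = 4 + C*C² = 4 + C³)
m = 15 (m = (20 - 5)*1 = 15*1 = 15)
m + A(-29) = 15 + (4 + (-29)³) = 15 + (4 - 24389) = 15 - 24385 = -24370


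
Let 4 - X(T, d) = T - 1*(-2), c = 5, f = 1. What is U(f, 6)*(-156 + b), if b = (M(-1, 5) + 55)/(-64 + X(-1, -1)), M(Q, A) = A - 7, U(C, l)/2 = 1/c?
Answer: -19138/305 ≈ -62.748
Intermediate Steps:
X(T, d) = 2 - T (X(T, d) = 4 - (T - 1*(-2)) = 4 - (T + 2) = 4 - (2 + T) = 4 + (-2 - T) = 2 - T)
U(C, l) = ⅖ (U(C, l) = 2/5 = 2*(⅕) = ⅖)
M(Q, A) = -7 + A
b = -53/61 (b = ((-7 + 5) + 55)/(-64 + (2 - 1*(-1))) = (-2 + 55)/(-64 + (2 + 1)) = 53/(-64 + 3) = 53/(-61) = 53*(-1/61) = -53/61 ≈ -0.86885)
U(f, 6)*(-156 + b) = 2*(-156 - 53/61)/5 = (⅖)*(-9569/61) = -19138/305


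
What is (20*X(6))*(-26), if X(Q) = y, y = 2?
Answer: -1040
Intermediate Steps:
X(Q) = 2
(20*X(6))*(-26) = (20*2)*(-26) = 40*(-26) = -1040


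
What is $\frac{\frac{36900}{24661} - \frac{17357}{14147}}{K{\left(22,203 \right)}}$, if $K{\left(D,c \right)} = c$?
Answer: $\frac{1918027}{1445356549} \approx 0.001327$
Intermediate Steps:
$\frac{\frac{36900}{24661} - \frac{17357}{14147}}{K{\left(22,203 \right)}} = \frac{\frac{36900}{24661} - \frac{17357}{14147}}{203} = \left(36900 \cdot \frac{1}{24661} - \frac{17357}{14147}\right) \frac{1}{203} = \left(\frac{36900}{24661} - \frac{17357}{14147}\right) \frac{1}{203} = \frac{1918027}{7119983} \cdot \frac{1}{203} = \frac{1918027}{1445356549}$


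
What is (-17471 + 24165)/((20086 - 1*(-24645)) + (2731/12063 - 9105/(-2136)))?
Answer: 57493802064/384226673413 ≈ 0.14964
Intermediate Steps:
(-17471 + 24165)/((20086 - 1*(-24645)) + (2731/12063 - 9105/(-2136))) = 6694/((20086 + 24645) + (2731*(1/12063) - 9105*(-1/2136))) = 6694/(44731 + (2731/12063 + 3035/712)) = 6694/(44731 + 38555677/8588856) = 6694/(384226673413/8588856) = 6694*(8588856/384226673413) = 57493802064/384226673413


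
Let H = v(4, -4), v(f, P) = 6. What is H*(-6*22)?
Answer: -792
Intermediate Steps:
H = 6
H*(-6*22) = 6*(-6*22) = 6*(-132) = -792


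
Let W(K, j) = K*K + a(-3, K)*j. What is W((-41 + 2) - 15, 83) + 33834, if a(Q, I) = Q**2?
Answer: 37497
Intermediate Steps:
W(K, j) = K**2 + 9*j (W(K, j) = K*K + (-3)**2*j = K**2 + 9*j)
W((-41 + 2) - 15, 83) + 33834 = (((-41 + 2) - 15)**2 + 9*83) + 33834 = ((-39 - 15)**2 + 747) + 33834 = ((-54)**2 + 747) + 33834 = (2916 + 747) + 33834 = 3663 + 33834 = 37497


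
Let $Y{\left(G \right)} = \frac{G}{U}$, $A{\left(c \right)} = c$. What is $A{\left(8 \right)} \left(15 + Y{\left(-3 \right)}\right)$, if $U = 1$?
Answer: $96$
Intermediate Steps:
$Y{\left(G \right)} = G$ ($Y{\left(G \right)} = \frac{G}{1} = G 1 = G$)
$A{\left(8 \right)} \left(15 + Y{\left(-3 \right)}\right) = 8 \left(15 - 3\right) = 8 \cdot 12 = 96$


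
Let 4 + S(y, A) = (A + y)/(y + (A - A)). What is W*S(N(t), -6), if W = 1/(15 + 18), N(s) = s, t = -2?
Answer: 0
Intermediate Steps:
W = 1/33 ≈ 0.030303
S(y, A) = -4 + (A + y)/y (S(y, A) = -4 + (A + y)/(y + (A - A)) = -4 + (A + y)/(y + 0) = -4 + (A + y)/y)
W*S(N(t), -6) = (-3 - 6/(-2))/33 = (-3 - 6*(-½))/33 = (-3 + 3)/33 = (1/33)*0 = 0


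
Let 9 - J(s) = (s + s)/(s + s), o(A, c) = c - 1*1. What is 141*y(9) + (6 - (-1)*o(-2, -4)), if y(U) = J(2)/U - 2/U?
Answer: 95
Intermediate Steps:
o(A, c) = -1 + c (o(A, c) = c - 1 = -1 + c)
J(s) = 8 (J(s) = 9 - (s + s)/(s + s) = 9 - 2*s/(2*s) = 9 - 2*s*1/(2*s) = 9 - 1*1 = 9 - 1 = 8)
y(U) = 6/U (y(U) = 8/U - 2/U = 6/U)
141*y(9) + (6 - (-1)*o(-2, -4)) = 141*(6/9) + (6 - (-1)*(-1 - 4)) = 141*(6*(⅑)) + (6 - (-1)*(-5)) = 141*(⅔) + (6 - 1*5) = 94 + (6 - 5) = 94 + 1 = 95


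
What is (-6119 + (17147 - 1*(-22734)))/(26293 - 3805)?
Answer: 5627/3748 ≈ 1.5013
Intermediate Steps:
(-6119 + (17147 - 1*(-22734)))/(26293 - 3805) = (-6119 + (17147 + 22734))/22488 = (-6119 + 39881)*(1/22488) = 33762*(1/22488) = 5627/3748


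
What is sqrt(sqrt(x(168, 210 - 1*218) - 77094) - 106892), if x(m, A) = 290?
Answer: sqrt(-106892 + 2*I*sqrt(19201)) ≈ 0.424 + 326.94*I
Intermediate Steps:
sqrt(sqrt(x(168, 210 - 1*218) - 77094) - 106892) = sqrt(sqrt(290 - 77094) - 106892) = sqrt(sqrt(-76804) - 106892) = sqrt(2*I*sqrt(19201) - 106892) = sqrt(-106892 + 2*I*sqrt(19201))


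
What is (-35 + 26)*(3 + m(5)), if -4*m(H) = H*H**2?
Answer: 1017/4 ≈ 254.25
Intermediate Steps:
m(H) = -H**3/4 (m(H) = -H*H**2/4 = -H**3/4)
(-35 + 26)*(3 + m(5)) = (-35 + 26)*(3 - 1/4*5**3) = -9*(3 - 1/4*125) = -9*(3 - 125/4) = -9*(-113/4) = 1017/4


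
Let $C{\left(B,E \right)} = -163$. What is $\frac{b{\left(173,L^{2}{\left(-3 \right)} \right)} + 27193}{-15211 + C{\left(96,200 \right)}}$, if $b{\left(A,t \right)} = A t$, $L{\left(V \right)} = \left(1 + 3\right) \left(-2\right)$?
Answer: $- \frac{38265}{15374} \approx -2.4889$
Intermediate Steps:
$L{\left(V \right)} = -8$ ($L{\left(V \right)} = 4 \left(-2\right) = -8$)
$\frac{b{\left(173,L^{2}{\left(-3 \right)} \right)} + 27193}{-15211 + C{\left(96,200 \right)}} = \frac{173 \left(-8\right)^{2} + 27193}{-15211 - 163} = \frac{173 \cdot 64 + 27193}{-15374} = \left(11072 + 27193\right) \left(- \frac{1}{15374}\right) = 38265 \left(- \frac{1}{15374}\right) = - \frac{38265}{15374}$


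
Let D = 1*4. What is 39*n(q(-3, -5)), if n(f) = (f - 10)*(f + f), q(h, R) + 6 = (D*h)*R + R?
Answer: 149058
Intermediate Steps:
D = 4
q(h, R) = -6 + R + 4*R*h (q(h, R) = -6 + ((4*h)*R + R) = -6 + (4*R*h + R) = -6 + (R + 4*R*h) = -6 + R + 4*R*h)
n(f) = 2*f*(-10 + f) (n(f) = (-10 + f)*(2*f) = 2*f*(-10 + f))
39*n(q(-3, -5)) = 39*(2*(-6 - 5 + 4*(-5)*(-3))*(-10 + (-6 - 5 + 4*(-5)*(-3)))) = 39*(2*(-6 - 5 + 60)*(-10 + (-6 - 5 + 60))) = 39*(2*49*(-10 + 49)) = 39*(2*49*39) = 39*3822 = 149058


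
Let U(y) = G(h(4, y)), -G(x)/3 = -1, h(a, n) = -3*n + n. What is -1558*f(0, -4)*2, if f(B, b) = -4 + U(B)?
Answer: 3116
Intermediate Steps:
h(a, n) = -2*n
G(x) = 3 (G(x) = -3*(-1) = 3)
U(y) = 3
f(B, b) = -1 (f(B, b) = -4 + 3 = -1)
-1558*f(0, -4)*2 = -(-1558)*2 = -1558*(-2) = 3116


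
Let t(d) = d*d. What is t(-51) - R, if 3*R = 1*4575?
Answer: 1076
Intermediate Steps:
R = 1525 (R = (1*4575)/3 = (⅓)*4575 = 1525)
t(d) = d²
t(-51) - R = (-51)² - 1*1525 = 2601 - 1525 = 1076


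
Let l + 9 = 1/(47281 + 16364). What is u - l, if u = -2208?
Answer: -139955356/63645 ≈ -2199.0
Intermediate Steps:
l = -572804/63645 (l = -9 + 1/(47281 + 16364) = -9 + 1/63645 = -572804/63645 ≈ -9.0000)
u - l = -2208 - 1*(-572804/63645) = -2208 + 572804/63645 = -139955356/63645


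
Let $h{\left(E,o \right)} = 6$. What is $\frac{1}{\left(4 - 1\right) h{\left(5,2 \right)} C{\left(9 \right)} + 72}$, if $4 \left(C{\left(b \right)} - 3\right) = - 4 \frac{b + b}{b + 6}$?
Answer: $\frac{5}{522} \approx 0.0095785$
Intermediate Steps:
$C{\left(b \right)} = 3 - \frac{2 b}{6 + b}$ ($C{\left(b \right)} = 3 + \frac{\left(-4\right) \frac{b + b}{b + 6}}{4} = 3 + \frac{\left(-4\right) \frac{2 b}{6 + b}}{4} = 3 + \frac{\left(-8\right) b \frac{1}{6 + b}}{4} = 3 - \frac{2 b}{6 + b}$)
$\frac{1}{\left(4 - 1\right) h{\left(5,2 \right)} C{\left(9 \right)} + 72} = \frac{1}{\left(4 - 1\right) 6 \frac{18 + 9}{6 + 9} + 72} = \frac{1}{3 \cdot 6 \cdot \frac{1}{15} \cdot 27 + 72} = \frac{1}{18 \cdot \frac{1}{15} \cdot 27 + 72} = \frac{1}{18 \cdot \frac{9}{5} + 72} = \frac{1}{\frac{162}{5} + 72} = \frac{1}{\frac{522}{5}} = \frac{5}{522}$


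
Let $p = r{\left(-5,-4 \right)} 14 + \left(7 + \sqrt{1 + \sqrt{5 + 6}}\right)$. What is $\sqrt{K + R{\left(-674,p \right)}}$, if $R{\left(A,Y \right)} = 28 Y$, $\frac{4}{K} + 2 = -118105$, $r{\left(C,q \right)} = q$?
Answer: $\frac{2 \sqrt{-531621942346 + 10849427127 \sqrt{1 + \sqrt{11}}}}{39369} \approx 36.247 i$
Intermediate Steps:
$K = - \frac{4}{118107}$ ($K = \frac{4}{-2 - 118105} = \frac{4}{-118107} = 4 \left(- \frac{1}{118107}\right) = - \frac{4}{118107} \approx -3.3868 \cdot 10^{-5}$)
$p = -49 + \sqrt{1 + \sqrt{11}}$ ($p = \left(-4\right) 14 + \left(7 + \sqrt{1 + \sqrt{5 + 6}}\right) = -56 + \left(7 + \sqrt{1 + \sqrt{11}}\right) = -49 + \sqrt{1 + \sqrt{11}} \approx -46.922$)
$\sqrt{K + R{\left(-674,p \right)}} = \sqrt{- \frac{4}{118107} + 28 \left(-49 + \sqrt{1 + \sqrt{11}}\right)} = \sqrt{- \frac{4}{118107} - \left(1372 - 28 \sqrt{1 + \sqrt{11}}\right)} = \sqrt{- \frac{162042808}{118107} + 28 \sqrt{1 + \sqrt{11}}}$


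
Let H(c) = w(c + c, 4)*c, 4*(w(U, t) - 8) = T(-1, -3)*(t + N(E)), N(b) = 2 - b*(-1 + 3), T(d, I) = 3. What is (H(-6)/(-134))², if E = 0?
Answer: 5625/17956 ≈ 0.31327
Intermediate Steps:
N(b) = 2 - 2*b (N(b) = 2 - b*2 = 2 - 2*b)
w(U, t) = 19/2 + 3*t/4 (w(U, t) = 8 + (3*(t + (2 - 2*0)))/4 = 8 + (3*(t + (2 + 0)))/4 = 8 + (3*(t + 2))/4 = 8 + (3*(2 + t))/4 = 8 + (6 + 3*t)/4 = 8 + (3/2 + 3*t/4) = 19/2 + 3*t/4)
H(c) = 25*c/2 (H(c) = (19/2 + (¾)*4)*c = (19/2 + 3)*c = 25*c/2)
(H(-6)/(-134))² = (((25/2)*(-6))/(-134))² = (-75*(-1/134))² = (75/134)² = 5625/17956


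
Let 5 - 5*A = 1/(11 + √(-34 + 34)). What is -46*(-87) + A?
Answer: 220164/55 ≈ 4003.0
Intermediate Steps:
A = 54/55 (A = 1 - 1/(5*(11 + √(-34 + 34))) = 1 - 1/(5*(11 + √0)) = 1 - 1/(5*(11 + 0)) = 1 - ⅕/11 = 1 - ⅕*1/11 = 1 - 1/55 = 54/55 ≈ 0.98182)
-46*(-87) + A = -46*(-87) + 54/55 = 4002 + 54/55 = 220164/55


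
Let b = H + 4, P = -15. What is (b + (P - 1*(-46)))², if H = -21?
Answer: 196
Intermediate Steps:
b = -17 (b = -21 + 4 = -17)
(b + (P - 1*(-46)))² = (-17 + (-15 - 1*(-46)))² = (-17 + (-15 + 46))² = (-17 + 31)² = 14² = 196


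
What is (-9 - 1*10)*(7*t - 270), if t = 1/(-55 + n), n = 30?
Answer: 128383/25 ≈ 5135.3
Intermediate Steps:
t = -1/25 (t = 1/(-55 + 30) = 1/(-25) = -1/25 ≈ -0.040000)
(-9 - 1*10)*(7*t - 270) = (-9 - 1*10)*(7*(-1/25) - 270) = (-9 - 10)*(-7/25 - 270) = -19*(-6757/25) = 128383/25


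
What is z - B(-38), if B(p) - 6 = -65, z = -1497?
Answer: -1438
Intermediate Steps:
B(p) = -59 (B(p) = 6 - 65 = -59)
z - B(-38) = -1497 - 1*(-59) = -1497 + 59 = -1438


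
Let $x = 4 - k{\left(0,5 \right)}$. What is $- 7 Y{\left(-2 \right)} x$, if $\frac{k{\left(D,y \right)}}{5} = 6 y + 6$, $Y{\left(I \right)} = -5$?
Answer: $-6160$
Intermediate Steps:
$k{\left(D,y \right)} = 30 + 30 y$ ($k{\left(D,y \right)} = 5 \left(6 y + 6\right) = 5 \left(6 + 6 y\right) = 30 + 30 y$)
$x = -176$ ($x = 4 - \left(30 + 30 \cdot 5\right) = 4 - \left(30 + 150\right) = 4 - 180 = -176$)
$- 7 Y{\left(-2 \right)} x = \left(-7\right) \left(-5\right) \left(-176\right) = 35 \left(-176\right) = -6160$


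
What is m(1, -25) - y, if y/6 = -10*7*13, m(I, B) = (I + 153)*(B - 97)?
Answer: -13328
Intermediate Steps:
m(I, B) = (-97 + B)*(153 + I) (m(I, B) = (153 + I)*(-97 + B) = (-97 + B)*(153 + I))
y = -5460 (y = 6*(-10*7*13) = 6*(-70*13) = 6*(-910) = -5460)
m(1, -25) - y = (-14841 - 97*1 + 153*(-25) - 25*1) - 1*(-5460) = (-14841 - 97 - 3825 - 25) + 5460 = -18788 + 5460 = -13328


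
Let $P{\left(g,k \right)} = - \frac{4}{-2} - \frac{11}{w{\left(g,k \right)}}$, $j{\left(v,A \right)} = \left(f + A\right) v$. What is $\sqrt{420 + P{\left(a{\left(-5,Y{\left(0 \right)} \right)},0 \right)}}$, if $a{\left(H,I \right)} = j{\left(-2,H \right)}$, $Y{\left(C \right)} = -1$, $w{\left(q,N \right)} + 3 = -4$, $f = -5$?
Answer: $\frac{\sqrt{20755}}{7} \approx 20.581$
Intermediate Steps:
$w{\left(q,N \right)} = -7$ ($w{\left(q,N \right)} = -3 - 4 = -7$)
$j{\left(v,A \right)} = v \left(-5 + A\right)$ ($j{\left(v,A \right)} = \left(-5 + A\right) v = v \left(-5 + A\right)$)
$a{\left(H,I \right)} = 10 - 2 H$ ($a{\left(H,I \right)} = - 2 \left(-5 + H\right) = 10 - 2 H$)
$P{\left(g,k \right)} = \frac{25}{7}$ ($P{\left(g,k \right)} = - \frac{4}{-2} - \frac{11}{-7} = \left(-4\right) \left(- \frac{1}{2}\right) - - \frac{11}{7} = 2 + \frac{11}{7} = \frac{25}{7}$)
$\sqrt{420 + P{\left(a{\left(-5,Y{\left(0 \right)} \right)},0 \right)}} = \sqrt{420 + \frac{25}{7}} = \sqrt{\frac{2965}{7}} = \frac{\sqrt{20755}}{7}$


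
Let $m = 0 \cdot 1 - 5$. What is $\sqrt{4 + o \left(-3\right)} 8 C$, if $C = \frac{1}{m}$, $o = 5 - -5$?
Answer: $- \frac{8 i \sqrt{26}}{5} \approx - 8.1584 i$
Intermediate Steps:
$m = -5$ ($m = 0 - 5 = -5$)
$o = 10$ ($o = 5 + 5 = 10$)
$C = - \frac{1}{5}$ ($C = \frac{1}{-5} = - \frac{1}{5} \approx -0.2$)
$\sqrt{4 + o \left(-3\right)} 8 C = \sqrt{4 + 10 \left(-3\right)} 8 \left(- \frac{1}{5}\right) = \sqrt{4 - 30} \cdot 8 \left(- \frac{1}{5}\right) = \sqrt{-26} \cdot 8 \left(- \frac{1}{5}\right) = i \sqrt{26} \cdot 8 \left(- \frac{1}{5}\right) = 8 i \sqrt{26} \left(- \frac{1}{5}\right) = - \frac{8 i \sqrt{26}}{5}$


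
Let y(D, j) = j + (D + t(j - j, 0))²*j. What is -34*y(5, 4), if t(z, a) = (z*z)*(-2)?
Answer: -3536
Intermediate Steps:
t(z, a) = -2*z² (t(z, a) = z²*(-2) = -2*z²)
y(D, j) = j + j*D² (y(D, j) = j + (D - 2*(j - j)²)²*j = j + (D - 2*0²)²*j = j + (D - 2*0)²*j = j + (D + 0)²*j = j + D²*j = j + j*D²)
-34*y(5, 4) = -136*(1 + 5²) = -136*(1 + 25) = -136*26 = -34*104 = -3536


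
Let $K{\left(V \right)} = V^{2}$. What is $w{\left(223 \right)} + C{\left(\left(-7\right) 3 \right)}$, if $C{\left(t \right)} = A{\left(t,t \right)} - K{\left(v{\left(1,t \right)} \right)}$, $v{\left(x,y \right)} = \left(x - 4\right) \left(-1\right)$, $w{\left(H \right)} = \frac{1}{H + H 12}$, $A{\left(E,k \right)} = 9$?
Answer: $\frac{1}{2899} \approx 0.00034495$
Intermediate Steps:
$w{\left(H \right)} = \frac{1}{13 H}$ ($w{\left(H \right)} = \frac{1}{H + 12 H} = \frac{1}{13 H}$)
$v{\left(x,y \right)} = 4 - x$ ($v{\left(x,y \right)} = \left(-4 + x\right) \left(-1\right) = 4 - x$)
$C{\left(t \right)} = 0$ ($C{\left(t \right)} = 9 - \left(4 - 1\right)^{2} = 9 - 3^{2} = 9 - 9 = 0$)
$w{\left(223 \right)} + C{\left(\left(-7\right) 3 \right)} = \frac{1}{13 \cdot 223} + 0 = \frac{1}{13} \cdot \frac{1}{223} + 0 = \frac{1}{2899} + 0 = \frac{1}{2899}$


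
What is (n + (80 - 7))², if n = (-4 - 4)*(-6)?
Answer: 14641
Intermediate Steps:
n = 48 (n = -8*(-6) = 48)
(n + (80 - 7))² = (48 + (80 - 7))² = (48 + 73)² = 121² = 14641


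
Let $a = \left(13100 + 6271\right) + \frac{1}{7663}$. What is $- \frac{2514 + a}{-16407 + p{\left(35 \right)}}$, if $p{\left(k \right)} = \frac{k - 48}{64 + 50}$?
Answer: $\frac{19118342184}{14332959493} \approx 1.3339$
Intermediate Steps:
$a = \frac{148439974}{7663}$ ($a = 19371 + \frac{1}{7663} = \frac{148439974}{7663} \approx 19371.0$)
$p{\left(k \right)} = - \frac{8}{19} + \frac{k}{114}$ ($p{\left(k \right)} = \frac{-48 + k}{114} = \left(-48 + k\right) \frac{1}{114} = - \frac{8}{19} + \frac{k}{114}$)
$- \frac{2514 + a}{-16407 + p{\left(35 \right)}} = - \frac{2514 + \frac{148439974}{7663}}{-16407 + \left(- \frac{8}{19} + \frac{1}{114} \cdot 35\right)} = - \frac{167704756}{7663 \left(-16407 + \left(- \frac{8}{19} + \frac{35}{114}\right)\right)} = - \frac{167704756}{7663 \left(-16407 - \frac{13}{114}\right)} = - \frac{167704756}{7663 \left(- \frac{1870411}{114}\right)} = - \frac{167704756 \left(-114\right)}{7663 \cdot 1870411} = \left(-1\right) \left(- \frac{19118342184}{14332959493}\right) = \frac{19118342184}{14332959493}$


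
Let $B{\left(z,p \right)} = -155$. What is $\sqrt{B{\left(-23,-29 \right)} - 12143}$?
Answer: $i \sqrt{12298} \approx 110.9 i$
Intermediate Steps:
$\sqrt{B{\left(-23,-29 \right)} - 12143} = \sqrt{-155 - 12143} = \sqrt{-12298} = i \sqrt{12298}$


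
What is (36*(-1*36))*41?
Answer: -53136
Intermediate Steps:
(36*(-1*36))*41 = (36*(-36))*41 = -1296*41 = -53136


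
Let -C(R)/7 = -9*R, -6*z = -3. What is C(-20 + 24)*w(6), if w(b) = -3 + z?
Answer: -630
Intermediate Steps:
z = ½ (z = -⅙*(-3) = ½ ≈ 0.50000)
C(R) = 63*R (C(R) = -(-63)*R = 63*R)
w(b) = -5/2 (w(b) = -3 + ½ = -5/2)
C(-20 + 24)*w(6) = (63*(-20 + 24))*(-5/2) = (63*4)*(-5/2) = 252*(-5/2) = -630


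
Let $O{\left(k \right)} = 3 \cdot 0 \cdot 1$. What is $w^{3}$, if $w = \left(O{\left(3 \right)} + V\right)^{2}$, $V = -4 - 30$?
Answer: $1544804416$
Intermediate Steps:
$O{\left(k \right)} = 0$ ($O{\left(k \right)} = 3 \cdot 0 = 0$)
$V = -34$ ($V = -4 - 30 = -34$)
$w = 1156$ ($w = \left(0 - 34\right)^{2} = \left(-34\right)^{2} = 1156$)
$w^{3} = 1156^{3} = 1544804416$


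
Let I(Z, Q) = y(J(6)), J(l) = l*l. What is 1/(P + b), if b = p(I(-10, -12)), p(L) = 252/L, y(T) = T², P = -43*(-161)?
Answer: 36/249235 ≈ 0.00014444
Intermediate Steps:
P = 6923
J(l) = l²
I(Z, Q) = 1296 (I(Z, Q) = (6²)² = 36² = 1296)
b = 7/36 (b = 252/1296 = 252*(1/1296) = 7/36 ≈ 0.19444)
1/(P + b) = 1/(6923 + 7/36) = 1/(249235/36) = 36/249235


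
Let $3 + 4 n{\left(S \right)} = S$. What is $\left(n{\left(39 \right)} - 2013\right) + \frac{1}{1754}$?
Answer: $- \frac{3515015}{1754} \approx -2004.0$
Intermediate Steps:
$n{\left(S \right)} = - \frac{3}{4} + \frac{S}{4}$
$\left(n{\left(39 \right)} - 2013\right) + \frac{1}{1754} = \left(\left(- \frac{3}{4} + \frac{1}{4} \cdot 39\right) - 2013\right) + \frac{1}{1754} = \left(\left(- \frac{3}{4} + \frac{39}{4}\right) - 2013\right) + \frac{1}{1754} = \left(9 - 2013\right) + \frac{1}{1754} = -2004 + \frac{1}{1754} = - \frac{3515015}{1754}$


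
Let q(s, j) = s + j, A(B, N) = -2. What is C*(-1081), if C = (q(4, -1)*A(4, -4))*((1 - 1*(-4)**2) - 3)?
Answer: -116748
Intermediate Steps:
q(s, j) = j + s
C = 108 (C = ((-1 + 4)*(-2))*((1 - 1*(-4)**2) - 3) = (3*(-2))*((1 - 1*16) - 3) = -6*((1 - 16) - 3) = -6*(-15 - 3) = -6*(-18) = 108)
C*(-1081) = 108*(-1081) = -116748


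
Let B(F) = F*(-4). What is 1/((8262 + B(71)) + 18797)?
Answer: 1/26775 ≈ 3.7348e-5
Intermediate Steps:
B(F) = -4*F
1/((8262 + B(71)) + 18797) = 1/((8262 - 4*71) + 18797) = 1/((8262 - 284) + 18797) = 1/(7978 + 18797) = 1/26775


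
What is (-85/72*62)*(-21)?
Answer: 18445/12 ≈ 1537.1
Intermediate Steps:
(-85/72*62)*(-21) = (-85*1/72*62)*(-21) = -85/72*62*(-21) = -2635/36*(-21) = 18445/12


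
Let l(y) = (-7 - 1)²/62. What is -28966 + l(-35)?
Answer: -897914/31 ≈ -28965.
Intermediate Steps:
l(y) = 32/31 (l(y) = (-8)²*(1/62) = 64*(1/62) = 32/31)
-28966 + l(-35) = -28966 + 32/31 = -897914/31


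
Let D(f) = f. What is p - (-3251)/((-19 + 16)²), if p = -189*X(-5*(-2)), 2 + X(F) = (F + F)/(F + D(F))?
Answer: 4952/9 ≈ 550.22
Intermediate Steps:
X(F) = -1 (X(F) = -2 + (F + F)/(F + F) = -2 + (2*F)/((2*F)) = -2 + (2*F)*(1/(2*F)) = -2 + 1 = -1)
p = 189 (p = -189*(-1) = 189)
p - (-3251)/((-19 + 16)²) = 189 - (-3251)/((-19 + 16)²) = 189 - (-3251)/((-3)²) = 189 - (-3251)/9 = 189 - 1*(-3251/9) = 189 + 3251/9 = 4952/9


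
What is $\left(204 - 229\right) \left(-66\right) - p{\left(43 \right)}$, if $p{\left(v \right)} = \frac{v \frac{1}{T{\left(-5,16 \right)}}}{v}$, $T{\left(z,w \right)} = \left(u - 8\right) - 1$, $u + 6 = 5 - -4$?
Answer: $\frac{9901}{6} \approx 1650.2$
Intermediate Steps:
$u = 3$ ($u = -6 + \left(5 - -4\right) = -6 + \left(5 + 4\right) = -6 + 9 = 3$)
$T{\left(z,w \right)} = -6$ ($T{\left(z,w \right)} = \left(3 - 8\right) - 1 = -5 - 1 = -6$)
$p{\left(v \right)} = - \frac{1}{6}$ ($p{\left(v \right)} = \frac{v \frac{1}{-6}}{v} = \frac{v \left(- \frac{1}{6}\right)}{v} = \frac{\left(- \frac{1}{6}\right) v}{v} = - \frac{1}{6}$)
$\left(204 - 229\right) \left(-66\right) - p{\left(43 \right)} = \left(204 - 229\right) \left(-66\right) - - \frac{1}{6} = \left(-25\right) \left(-66\right) + \frac{1}{6} = 1650 + \frac{1}{6} = \frac{9901}{6}$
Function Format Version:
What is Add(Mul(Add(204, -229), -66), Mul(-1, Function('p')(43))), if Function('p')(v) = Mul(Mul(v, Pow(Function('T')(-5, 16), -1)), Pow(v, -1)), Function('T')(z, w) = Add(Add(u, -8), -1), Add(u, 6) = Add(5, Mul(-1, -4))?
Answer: Rational(9901, 6) ≈ 1650.2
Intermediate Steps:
u = 3 (u = Add(-6, Add(5, Mul(-1, -4))) = Add(-6, Add(5, 4)) = Add(-6, 9) = 3)
Function('T')(z, w) = -6 (Function('T')(z, w) = Add(Add(3, -8), -1) = Add(-5, -1) = -6)
Function('p')(v) = Rational(-1, 6) (Function('p')(v) = Mul(Mul(v, Pow(-6, -1)), Pow(v, -1)) = Mul(Mul(v, Rational(-1, 6)), Pow(v, -1)) = Mul(Mul(Rational(-1, 6), v), Pow(v, -1)) = Rational(-1, 6))
Add(Mul(Add(204, -229), -66), Mul(-1, Function('p')(43))) = Add(Mul(Add(204, -229), -66), Mul(-1, Rational(-1, 6))) = Add(Mul(-25, -66), Rational(1, 6)) = Add(1650, Rational(1, 6)) = Rational(9901, 6)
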